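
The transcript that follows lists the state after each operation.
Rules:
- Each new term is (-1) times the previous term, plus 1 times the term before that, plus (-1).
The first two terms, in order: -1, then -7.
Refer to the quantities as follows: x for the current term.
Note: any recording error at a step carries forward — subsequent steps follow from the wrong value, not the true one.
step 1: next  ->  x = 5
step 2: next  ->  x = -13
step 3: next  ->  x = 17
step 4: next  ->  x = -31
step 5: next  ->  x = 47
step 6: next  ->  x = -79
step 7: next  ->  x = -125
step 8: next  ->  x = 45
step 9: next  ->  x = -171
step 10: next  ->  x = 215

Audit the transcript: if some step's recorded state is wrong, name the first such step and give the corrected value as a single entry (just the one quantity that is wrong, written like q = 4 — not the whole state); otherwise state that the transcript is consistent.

step 7, x = 125

Step 1: x = -1*(-7) + (1)*(-1) + (-1) = 5 — in agreement.
Step 2: x = -1*(5) + (1)*(-7) + (-1) = -13 — no discrepancy.
Step 3: x = -1*(-13) + (1)*(5) + (-1) = 17 — confirmed correct.
Step 4: x = -1*(17) + (1)*(-13) + (-1) = -31 — no discrepancy.
Step 5: x = -1*(-31) + (1)*(17) + (-1) = 47 — verified.
Step 6: x = -1*(47) + (1)*(-31) + (-1) = -79 — agrees with the transcript.
Step 7: x = -1*(-79) + (1)*(47) + (-1) = 125 — a discrepancy with the transcript.
So the first discrepancy is step 7, where the right value is x = 125.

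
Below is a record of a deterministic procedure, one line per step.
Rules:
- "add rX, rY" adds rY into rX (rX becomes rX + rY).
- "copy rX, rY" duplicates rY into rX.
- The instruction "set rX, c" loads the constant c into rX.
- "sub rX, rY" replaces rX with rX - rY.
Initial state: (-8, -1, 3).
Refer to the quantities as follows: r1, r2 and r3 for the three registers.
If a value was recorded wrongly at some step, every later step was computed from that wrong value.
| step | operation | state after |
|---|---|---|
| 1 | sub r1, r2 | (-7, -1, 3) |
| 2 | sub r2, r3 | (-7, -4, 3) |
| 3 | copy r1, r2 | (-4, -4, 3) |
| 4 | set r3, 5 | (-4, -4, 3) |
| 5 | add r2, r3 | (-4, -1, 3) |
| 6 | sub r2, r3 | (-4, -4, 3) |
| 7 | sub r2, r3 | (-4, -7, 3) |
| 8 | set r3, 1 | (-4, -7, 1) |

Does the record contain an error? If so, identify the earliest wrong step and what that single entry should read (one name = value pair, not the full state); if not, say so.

Recomputing the run from the initial state:
step 1: r1 = -7, r2 = -1, r3 = 3
step 2: r1 = -7, r2 = -4, r3 = 3
step 3: r1 = -4, r2 = -4, r3 = 3
step 4: r1 = -4, r2 = -4, r3 = 5
step 5: r1 = -4, r2 = 1, r3 = 5
step 6: r1 = -4, r2 = -4, r3 = 5
step 7: r1 = -4, r2 = -9, r3 = 5
step 8: r1 = -4, r2 = -9, r3 = 1
The first disagreement with the record is at step 4, where the value should be r3 = 5.

step 4, r3 = 5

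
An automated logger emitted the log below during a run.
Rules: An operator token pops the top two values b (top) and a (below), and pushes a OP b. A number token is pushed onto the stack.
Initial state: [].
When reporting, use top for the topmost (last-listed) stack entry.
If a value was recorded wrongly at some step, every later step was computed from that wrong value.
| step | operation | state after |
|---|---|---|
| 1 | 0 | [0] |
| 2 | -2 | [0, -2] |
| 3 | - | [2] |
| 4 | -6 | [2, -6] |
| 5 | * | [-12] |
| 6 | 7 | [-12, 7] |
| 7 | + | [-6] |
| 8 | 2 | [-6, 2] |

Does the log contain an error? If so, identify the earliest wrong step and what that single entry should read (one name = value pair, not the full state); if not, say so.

step 7, top = -5

1. push 0: top = 0 (checks out)
2. push -2: top = -2 (same as recorded)
3. 0 - -2 = 2 (consistent with the log)
4. push -6: top = -6 (matches)
5. 2 * -6 = -12 (exactly as logged)
6. push 7: top = 7 (checks out)
7. -12 + 7 = -5 (not what was recorded)
So the first discrepancy is step 7, where the right value is top = -5.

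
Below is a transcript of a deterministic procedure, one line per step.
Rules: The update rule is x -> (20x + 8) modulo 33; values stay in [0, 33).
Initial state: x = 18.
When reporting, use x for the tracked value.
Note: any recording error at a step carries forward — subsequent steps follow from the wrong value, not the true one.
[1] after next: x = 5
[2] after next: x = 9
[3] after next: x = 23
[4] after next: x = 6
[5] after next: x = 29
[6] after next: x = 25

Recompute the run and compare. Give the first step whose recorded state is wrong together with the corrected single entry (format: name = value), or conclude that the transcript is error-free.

Recomputing the run from the initial state:
step 1: x = 5
step 2: x = 9
step 3: x = 23
step 4: x = 6
step 5: x = 29
step 6: x = 27
The first disagreement with the transcript is at step 6, where the value should be x = 27.

step 6, x = 27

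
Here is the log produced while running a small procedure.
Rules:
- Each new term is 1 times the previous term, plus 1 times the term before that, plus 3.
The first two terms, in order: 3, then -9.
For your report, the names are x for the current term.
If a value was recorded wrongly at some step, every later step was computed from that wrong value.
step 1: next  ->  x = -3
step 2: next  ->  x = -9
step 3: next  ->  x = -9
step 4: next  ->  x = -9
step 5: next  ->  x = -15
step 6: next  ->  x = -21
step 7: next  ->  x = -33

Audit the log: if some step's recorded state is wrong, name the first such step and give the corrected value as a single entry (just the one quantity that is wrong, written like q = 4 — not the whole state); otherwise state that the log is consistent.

1. x = 1*(-9) + (1)*(3) + (3) = -3 (same as recorded)
2. x = 1*(-3) + (1)*(-9) + (3) = -9 (agrees with the log)
3. x = 1*(-9) + (1)*(-3) + (3) = -9 (agrees with the log)
4. x = 1*(-9) + (1)*(-9) + (3) = -15 (not what was recorded)
First deviation found at step 4; the corrected entry is x = -15.

step 4, x = -15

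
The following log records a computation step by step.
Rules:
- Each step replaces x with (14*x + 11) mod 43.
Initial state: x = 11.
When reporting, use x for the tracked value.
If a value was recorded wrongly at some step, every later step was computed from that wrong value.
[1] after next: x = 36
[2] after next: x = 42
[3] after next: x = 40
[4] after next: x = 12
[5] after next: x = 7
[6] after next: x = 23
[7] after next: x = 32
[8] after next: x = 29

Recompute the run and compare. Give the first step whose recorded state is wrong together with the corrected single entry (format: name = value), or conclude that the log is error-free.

no error

Step 1: x = (14*11 + 11) mod 43 = 36 — exactly as logged.
Step 2: x = (14*36 + 11) mod 43 = 42 — no discrepancy.
Step 3: x = (14*42 + 11) mod 43 = 40 — in agreement.
Step 4: x = (14*40 + 11) mod 43 = 12 — in agreement.
Step 5: x = (14*12 + 11) mod 43 = 7 — same as recorded.
Step 6: x = (14*7 + 11) mod 43 = 23 — agrees with the log.
Step 7: x = (14*23 + 11) mod 43 = 32 — in agreement.
Step 8: x = (14*32 + 11) mod 43 = 29 — exactly as logged.
Every step is consistent.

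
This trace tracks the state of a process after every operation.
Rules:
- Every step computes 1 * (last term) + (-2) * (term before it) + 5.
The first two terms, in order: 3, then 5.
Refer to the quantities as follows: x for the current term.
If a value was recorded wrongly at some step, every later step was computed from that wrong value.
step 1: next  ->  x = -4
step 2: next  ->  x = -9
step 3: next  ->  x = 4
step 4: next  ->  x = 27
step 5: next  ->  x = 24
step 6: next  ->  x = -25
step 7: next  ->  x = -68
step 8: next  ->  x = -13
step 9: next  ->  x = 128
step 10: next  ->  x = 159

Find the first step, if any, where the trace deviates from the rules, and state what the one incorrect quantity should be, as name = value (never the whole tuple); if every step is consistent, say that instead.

step 1, x = 4

1. x = 1*(5) + (-2)*(3) + (5) = 4 (not what was recorded)
That makes step 1 the first incorrect line — x = 4 is what it should show.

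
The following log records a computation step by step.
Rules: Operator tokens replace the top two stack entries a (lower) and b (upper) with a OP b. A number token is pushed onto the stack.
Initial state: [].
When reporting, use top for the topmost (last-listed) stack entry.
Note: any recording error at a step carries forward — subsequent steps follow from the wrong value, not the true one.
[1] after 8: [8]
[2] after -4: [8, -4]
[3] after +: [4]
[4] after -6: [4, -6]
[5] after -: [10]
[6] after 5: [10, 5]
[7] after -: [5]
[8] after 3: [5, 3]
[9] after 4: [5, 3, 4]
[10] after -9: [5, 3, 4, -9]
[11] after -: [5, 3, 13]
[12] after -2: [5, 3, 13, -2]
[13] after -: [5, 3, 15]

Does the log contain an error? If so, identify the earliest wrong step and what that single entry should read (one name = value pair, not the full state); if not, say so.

step 1: push 8: top = 8 -> consistent with the log
step 2: push -4: top = -4 -> matches
step 3: 8 + -4 = 4 -> consistent with the log
step 4: push -6: top = -6 -> matches
step 5: 4 - -6 = 10 -> exactly as logged
step 6: push 5: top = 5 -> no discrepancy
step 7: 10 - 5 = 5 -> exactly as logged
step 8: push 3: top = 3 -> no discrepancy
step 9: push 4: top = 4 -> consistent with the log
step 10: push -9: top = -9 -> same as recorded
step 11: 4 - -9 = 13 -> matches
step 12: push -2: top = -2 -> in agreement
step 13: 13 - -2 = 15 -> consistent with the log
Each recorded entry agrees with the recomputation.

no error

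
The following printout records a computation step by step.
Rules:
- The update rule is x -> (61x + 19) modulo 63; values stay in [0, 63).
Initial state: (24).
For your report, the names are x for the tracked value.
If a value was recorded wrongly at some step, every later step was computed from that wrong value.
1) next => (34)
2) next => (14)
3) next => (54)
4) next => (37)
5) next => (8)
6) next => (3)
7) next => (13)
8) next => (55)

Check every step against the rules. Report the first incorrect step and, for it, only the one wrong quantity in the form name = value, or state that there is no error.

step 8, x = 56

step 1: x = (61*24 + 19) mod 63 = 34 -> matches
step 2: x = (61*34 + 19) mod 63 = 14 -> verified
step 3: x = (61*14 + 19) mod 63 = 54 -> consistent with the printout
step 4: x = (61*54 + 19) mod 63 = 37 -> agrees with the printout
step 5: x = (61*37 + 19) mod 63 = 8 -> verified
step 6: x = (61*8 + 19) mod 63 = 3 -> same as recorded
step 7: x = (61*3 + 19) mod 63 = 13 -> agrees with the printout
step 8: x = (61*13 + 19) mod 63 = 56 -> not what was recorded
That makes step 8 the first incorrect line — x = 56 is what it should show.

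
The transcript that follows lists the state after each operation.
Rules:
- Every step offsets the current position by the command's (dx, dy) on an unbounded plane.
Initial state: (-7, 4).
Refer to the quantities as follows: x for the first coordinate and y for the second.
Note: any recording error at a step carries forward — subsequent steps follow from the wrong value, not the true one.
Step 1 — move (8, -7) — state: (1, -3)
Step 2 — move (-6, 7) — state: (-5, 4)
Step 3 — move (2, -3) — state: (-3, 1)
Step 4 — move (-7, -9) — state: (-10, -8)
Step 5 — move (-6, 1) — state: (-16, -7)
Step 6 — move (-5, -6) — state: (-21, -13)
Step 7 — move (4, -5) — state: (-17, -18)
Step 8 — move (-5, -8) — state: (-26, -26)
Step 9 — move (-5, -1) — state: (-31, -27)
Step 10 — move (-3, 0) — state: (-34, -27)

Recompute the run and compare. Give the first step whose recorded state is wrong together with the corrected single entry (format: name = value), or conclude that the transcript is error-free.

step 8, x = -22

Recomputing the run from the initial state:
step 1: x = 1, y = -3
step 2: x = -5, y = 4
step 3: x = -3, y = 1
step 4: x = -10, y = -8
step 5: x = -16, y = -7
step 6: x = -21, y = -13
step 7: x = -17, y = -18
step 8: x = -22, y = -26
step 9: x = -27, y = -27
step 10: x = -30, y = -27
The first disagreement with the transcript is at step 8, where the value should be x = -22.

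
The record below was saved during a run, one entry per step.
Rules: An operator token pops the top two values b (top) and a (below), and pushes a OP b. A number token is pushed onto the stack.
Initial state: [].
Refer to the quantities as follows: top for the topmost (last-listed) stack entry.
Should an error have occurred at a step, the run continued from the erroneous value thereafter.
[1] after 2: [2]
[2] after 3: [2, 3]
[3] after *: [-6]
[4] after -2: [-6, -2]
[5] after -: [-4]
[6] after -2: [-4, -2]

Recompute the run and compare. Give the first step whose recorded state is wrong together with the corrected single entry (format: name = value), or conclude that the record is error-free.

step 3, top = 6

1. push 2: top = 2 (exactly as logged)
2. push 3: top = 3 (checks out)
3. 2 * 3 = 6 (the record disagrees here)
So the first discrepancy is step 3, where the right value is top = 6.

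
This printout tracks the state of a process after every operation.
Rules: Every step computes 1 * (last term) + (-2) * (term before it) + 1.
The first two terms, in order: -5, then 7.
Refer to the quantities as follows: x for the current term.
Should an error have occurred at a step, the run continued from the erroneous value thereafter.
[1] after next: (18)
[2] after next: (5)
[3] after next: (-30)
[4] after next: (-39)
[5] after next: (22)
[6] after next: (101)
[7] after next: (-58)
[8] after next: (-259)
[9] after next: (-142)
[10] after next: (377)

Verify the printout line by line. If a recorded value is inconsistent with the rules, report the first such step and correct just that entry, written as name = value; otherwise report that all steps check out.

1. x = 1*(7) + (-2)*(-5) + (1) = 18 (consistent with the printout)
2. x = 1*(18) + (-2)*(7) + (1) = 5 (no discrepancy)
3. x = 1*(5) + (-2)*(18) + (1) = -30 (no discrepancy)
4. x = 1*(-30) + (-2)*(5) + (1) = -39 (matches)
5. x = 1*(-39) + (-2)*(-30) + (1) = 22 (agrees with the printout)
6. x = 1*(22) + (-2)*(-39) + (1) = 101 (no discrepancy)
7. x = 1*(101) + (-2)*(22) + (1) = 58 (a discrepancy with the printout)
That makes step 7 the first incorrect line — x = 58 is what it should show.

step 7, x = 58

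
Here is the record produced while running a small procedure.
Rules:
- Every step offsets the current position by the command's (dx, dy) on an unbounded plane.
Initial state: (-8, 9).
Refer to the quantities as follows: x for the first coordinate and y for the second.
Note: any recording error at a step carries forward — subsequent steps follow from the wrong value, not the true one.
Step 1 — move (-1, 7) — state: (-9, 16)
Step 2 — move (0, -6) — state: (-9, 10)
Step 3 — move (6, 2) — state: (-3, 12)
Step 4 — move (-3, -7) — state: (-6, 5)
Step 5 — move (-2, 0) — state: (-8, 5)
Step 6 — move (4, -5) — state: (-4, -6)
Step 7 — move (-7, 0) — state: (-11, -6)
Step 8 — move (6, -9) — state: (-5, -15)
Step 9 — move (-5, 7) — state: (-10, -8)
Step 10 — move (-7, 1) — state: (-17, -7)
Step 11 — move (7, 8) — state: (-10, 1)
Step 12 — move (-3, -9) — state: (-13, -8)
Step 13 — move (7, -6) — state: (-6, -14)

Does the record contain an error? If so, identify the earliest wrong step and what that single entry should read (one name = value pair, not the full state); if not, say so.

1. x = -8 + (-1) = -9, y = 9 + (7) = 16 (exactly as logged)
2. x = -9 + (0) = -9, y = 16 + (-6) = 10 (agrees with the record)
3. x = -9 + (6) = -3, y = 10 + (2) = 12 (in agreement)
4. x = -3 + (-3) = -6, y = 12 + (-7) = 5 (agrees with the record)
5. x = -6 + (-2) = -8, y = 5 + (0) = 5 (verified)
6. x = -8 + (4) = -4, y = 5 + (-5) = 0 (not what was recorded)
The earliest wrong entry is at step 6: it should read y = 0.

step 6, y = 0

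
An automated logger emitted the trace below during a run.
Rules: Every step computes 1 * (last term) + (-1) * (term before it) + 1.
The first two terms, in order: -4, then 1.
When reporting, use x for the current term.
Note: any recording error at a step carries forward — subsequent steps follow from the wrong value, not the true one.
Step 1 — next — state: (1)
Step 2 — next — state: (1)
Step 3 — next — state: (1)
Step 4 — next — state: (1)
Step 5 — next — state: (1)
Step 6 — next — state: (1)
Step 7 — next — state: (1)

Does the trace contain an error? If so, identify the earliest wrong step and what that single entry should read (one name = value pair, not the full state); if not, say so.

step 1, x = 6

step 1: x = 1*(1) + (-1)*(-4) + (1) = 6 -> this is not what the trace shows
First incorrect step: 1; the correct value is x = 6.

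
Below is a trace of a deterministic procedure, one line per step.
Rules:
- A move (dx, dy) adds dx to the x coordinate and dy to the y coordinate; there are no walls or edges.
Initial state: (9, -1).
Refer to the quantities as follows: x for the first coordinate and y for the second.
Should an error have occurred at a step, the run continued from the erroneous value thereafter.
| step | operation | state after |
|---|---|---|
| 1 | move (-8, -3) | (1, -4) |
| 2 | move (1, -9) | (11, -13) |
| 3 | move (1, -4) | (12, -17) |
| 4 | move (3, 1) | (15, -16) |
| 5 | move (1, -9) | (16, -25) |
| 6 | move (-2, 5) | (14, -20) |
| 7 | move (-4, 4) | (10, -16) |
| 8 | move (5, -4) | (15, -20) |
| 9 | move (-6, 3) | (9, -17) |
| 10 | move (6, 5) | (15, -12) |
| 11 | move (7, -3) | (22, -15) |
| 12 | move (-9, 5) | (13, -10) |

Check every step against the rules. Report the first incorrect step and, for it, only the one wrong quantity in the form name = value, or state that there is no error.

1. x = 9 + (-8) = 1, y = -1 + (-3) = -4 (exactly as logged)
2. x = 1 + (1) = 2, y = -4 + (-9) = -13 (the trace has a different value)
The audit stops at step 2: the recorded entry is wrong and should be x = 2.

step 2, x = 2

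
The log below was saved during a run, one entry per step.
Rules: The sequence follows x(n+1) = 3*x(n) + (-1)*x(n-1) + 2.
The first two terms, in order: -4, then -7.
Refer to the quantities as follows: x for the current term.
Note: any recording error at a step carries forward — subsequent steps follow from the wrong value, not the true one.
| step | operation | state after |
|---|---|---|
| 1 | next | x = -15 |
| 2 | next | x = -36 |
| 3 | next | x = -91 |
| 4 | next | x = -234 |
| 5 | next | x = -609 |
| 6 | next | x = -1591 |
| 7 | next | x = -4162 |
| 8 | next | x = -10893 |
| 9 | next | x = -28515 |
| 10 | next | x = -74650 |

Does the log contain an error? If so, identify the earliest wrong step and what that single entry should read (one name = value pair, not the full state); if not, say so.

step 4, x = -235

Step 1: x = 3*(-7) + (-1)*(-4) + (2) = -15 — consistent with the log.
Step 2: x = 3*(-15) + (-1)*(-7) + (2) = -36 — verified.
Step 3: x = 3*(-36) + (-1)*(-15) + (2) = -91 — consistent with the log.
Step 4: x = 3*(-91) + (-1)*(-36) + (2) = -235 — a discrepancy with the log.
That makes step 4 the first incorrect line — x = -235 is what it should show.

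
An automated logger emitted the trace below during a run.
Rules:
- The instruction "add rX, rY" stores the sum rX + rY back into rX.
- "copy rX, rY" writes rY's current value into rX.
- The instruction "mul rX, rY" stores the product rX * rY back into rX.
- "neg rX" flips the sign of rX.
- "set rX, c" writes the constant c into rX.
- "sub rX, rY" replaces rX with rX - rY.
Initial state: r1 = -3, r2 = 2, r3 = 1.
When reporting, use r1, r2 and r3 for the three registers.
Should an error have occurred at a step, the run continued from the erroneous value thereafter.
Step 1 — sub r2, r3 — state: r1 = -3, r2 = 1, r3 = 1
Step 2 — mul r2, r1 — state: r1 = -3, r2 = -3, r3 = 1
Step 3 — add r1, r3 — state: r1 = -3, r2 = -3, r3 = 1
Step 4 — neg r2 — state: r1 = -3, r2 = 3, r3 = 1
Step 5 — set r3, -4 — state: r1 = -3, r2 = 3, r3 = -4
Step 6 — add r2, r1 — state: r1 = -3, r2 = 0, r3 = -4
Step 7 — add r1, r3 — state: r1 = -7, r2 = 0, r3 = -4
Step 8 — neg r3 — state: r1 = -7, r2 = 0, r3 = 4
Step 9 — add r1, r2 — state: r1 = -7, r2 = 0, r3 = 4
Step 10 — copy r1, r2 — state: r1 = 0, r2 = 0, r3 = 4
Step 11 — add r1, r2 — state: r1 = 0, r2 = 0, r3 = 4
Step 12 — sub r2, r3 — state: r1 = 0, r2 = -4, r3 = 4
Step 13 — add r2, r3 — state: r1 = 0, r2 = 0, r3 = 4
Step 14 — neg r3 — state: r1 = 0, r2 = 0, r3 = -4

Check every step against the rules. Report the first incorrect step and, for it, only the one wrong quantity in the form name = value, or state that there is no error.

1. r2 = 2 - 1 = 1 (agrees with the trace)
2. r2 = 1 * -3 = -3 (confirmed correct)
3. r1 = -3 + 1 = -2 (the trace disagrees here)
Step 3 is the first one off; corrected, r1 = -2.

step 3, r1 = -2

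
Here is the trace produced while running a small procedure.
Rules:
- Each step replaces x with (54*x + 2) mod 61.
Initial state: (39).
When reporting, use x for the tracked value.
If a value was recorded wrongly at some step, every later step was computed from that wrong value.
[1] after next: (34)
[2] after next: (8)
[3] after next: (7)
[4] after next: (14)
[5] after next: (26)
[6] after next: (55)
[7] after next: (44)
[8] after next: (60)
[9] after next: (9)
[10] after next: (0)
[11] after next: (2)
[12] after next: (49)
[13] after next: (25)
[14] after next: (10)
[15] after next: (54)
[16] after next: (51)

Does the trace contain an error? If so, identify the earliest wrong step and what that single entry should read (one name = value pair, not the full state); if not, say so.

Recomputing the run from the initial state:
step 1: x = 34
step 2: x = 8
step 3: x = 7
step 4: x = 14
step 5: x = 26
step 6: x = 3
step 7: x = 42
step 8: x = 13
step 9: x = 33
step 10: x = 15
step 11: x = 19
step 12: x = 52
step 13: x = 4
step 14: x = 35
step 15: x = 1
step 16: x = 56
The first disagreement with the trace is at step 6, where the value should be x = 3.

step 6, x = 3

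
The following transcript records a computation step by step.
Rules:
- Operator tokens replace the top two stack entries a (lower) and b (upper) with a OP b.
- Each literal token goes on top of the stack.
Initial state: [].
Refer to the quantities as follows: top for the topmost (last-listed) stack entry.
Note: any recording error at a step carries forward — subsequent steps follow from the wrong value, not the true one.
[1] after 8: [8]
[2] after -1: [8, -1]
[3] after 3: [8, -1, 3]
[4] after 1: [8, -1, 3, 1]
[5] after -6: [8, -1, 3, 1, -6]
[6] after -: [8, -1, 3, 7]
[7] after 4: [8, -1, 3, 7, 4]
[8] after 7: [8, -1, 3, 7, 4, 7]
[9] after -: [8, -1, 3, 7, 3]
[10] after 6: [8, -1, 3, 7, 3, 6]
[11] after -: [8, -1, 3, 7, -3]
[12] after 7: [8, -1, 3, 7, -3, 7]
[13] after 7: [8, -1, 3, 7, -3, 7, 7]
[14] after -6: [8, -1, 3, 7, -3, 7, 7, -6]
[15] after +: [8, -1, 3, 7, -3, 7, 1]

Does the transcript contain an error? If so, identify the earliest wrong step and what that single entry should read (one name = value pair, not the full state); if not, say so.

Recomputing the run from the initial state:
step 1: [8]
step 2: [8, -1]
step 3: [8, -1, 3]
step 4: [8, -1, 3, 1]
step 5: [8, -1, 3, 1, -6]
step 6: [8, -1, 3, 7]
step 7: [8, -1, 3, 7, 4]
step 8: [8, -1, 3, 7, 4, 7]
step 9: [8, -1, 3, 7, -3]
step 10: [8, -1, 3, 7, -3, 6]
step 11: [8, -1, 3, 7, -9]
step 12: [8, -1, 3, 7, -9, 7]
step 13: [8, -1, 3, 7, -9, 7, 7]
step 14: [8, -1, 3, 7, -9, 7, 7, -6]
step 15: [8, -1, 3, 7, -9, 7, 1]
The first disagreement with the transcript is at step 9, where the value should be top = -3.

step 9, top = -3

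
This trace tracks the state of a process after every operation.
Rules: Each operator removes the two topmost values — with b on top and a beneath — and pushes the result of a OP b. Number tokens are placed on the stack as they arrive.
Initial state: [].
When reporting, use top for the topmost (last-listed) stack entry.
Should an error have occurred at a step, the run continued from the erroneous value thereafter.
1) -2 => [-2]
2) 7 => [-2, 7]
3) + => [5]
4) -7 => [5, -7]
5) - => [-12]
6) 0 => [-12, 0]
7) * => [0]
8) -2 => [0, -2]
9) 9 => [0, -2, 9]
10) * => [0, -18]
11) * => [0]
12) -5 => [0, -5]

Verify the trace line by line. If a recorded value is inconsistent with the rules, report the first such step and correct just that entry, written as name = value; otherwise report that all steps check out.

step 5, top = 12

Recomputing the run from the initial state:
step 1: [-2]
step 2: [-2, 7]
step 3: [5]
step 4: [5, -7]
step 5: [12]
step 6: [12, 0]
step 7: [0]
step 8: [0, -2]
step 9: [0, -2, 9]
step 10: [0, -18]
step 11: [0]
step 12: [0, -5]
The first disagreement with the trace is at step 5, where the value should be top = 12.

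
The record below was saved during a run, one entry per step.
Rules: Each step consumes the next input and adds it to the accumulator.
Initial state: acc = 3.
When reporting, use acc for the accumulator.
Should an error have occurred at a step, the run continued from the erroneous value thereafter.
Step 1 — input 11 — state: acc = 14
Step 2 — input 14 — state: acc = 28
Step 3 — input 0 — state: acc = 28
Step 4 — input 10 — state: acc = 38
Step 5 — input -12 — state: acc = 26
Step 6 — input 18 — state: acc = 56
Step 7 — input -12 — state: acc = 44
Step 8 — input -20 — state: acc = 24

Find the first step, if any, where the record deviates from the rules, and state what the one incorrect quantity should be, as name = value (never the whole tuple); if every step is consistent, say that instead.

Recomputing the run from the initial state:
step 1: acc = 14
step 2: acc = 28
step 3: acc = 28
step 4: acc = 38
step 5: acc = 26
step 6: acc = 44
step 7: acc = 32
step 8: acc = 12
The first disagreement with the record is at step 6, where the value should be acc = 44.

step 6, acc = 44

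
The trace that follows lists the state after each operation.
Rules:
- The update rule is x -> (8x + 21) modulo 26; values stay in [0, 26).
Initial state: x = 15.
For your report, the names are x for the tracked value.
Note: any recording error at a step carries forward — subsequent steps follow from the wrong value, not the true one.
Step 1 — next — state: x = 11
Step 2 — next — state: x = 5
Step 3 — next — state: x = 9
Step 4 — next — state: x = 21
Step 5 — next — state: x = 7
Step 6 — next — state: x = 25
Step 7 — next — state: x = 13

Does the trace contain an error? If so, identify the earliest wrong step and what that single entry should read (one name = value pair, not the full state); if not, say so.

Step 1: x = (8*15 + 21) mod 26 = 11 — checks out.
Step 2: x = (8*11 + 21) mod 26 = 5 — consistent with the trace.
Step 3: x = (8*5 + 21) mod 26 = 9 — consistent with the trace.
Step 4: x = (8*9 + 21) mod 26 = 15 — first mismatch against the trace.
The earliest wrong entry is at step 4: it should read x = 15.

step 4, x = 15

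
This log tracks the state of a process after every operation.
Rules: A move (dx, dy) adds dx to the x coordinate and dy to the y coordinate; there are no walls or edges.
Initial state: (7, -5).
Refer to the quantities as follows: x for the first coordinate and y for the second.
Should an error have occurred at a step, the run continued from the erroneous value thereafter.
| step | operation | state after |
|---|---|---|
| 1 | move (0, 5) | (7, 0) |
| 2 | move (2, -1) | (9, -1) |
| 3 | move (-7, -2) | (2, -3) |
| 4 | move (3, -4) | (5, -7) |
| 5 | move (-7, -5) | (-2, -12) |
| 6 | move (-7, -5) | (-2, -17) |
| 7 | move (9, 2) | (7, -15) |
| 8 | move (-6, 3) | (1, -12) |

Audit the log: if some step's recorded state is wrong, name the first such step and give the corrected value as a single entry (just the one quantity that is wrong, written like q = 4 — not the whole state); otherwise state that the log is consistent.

1. x = 7 + (0) = 7, y = -5 + (5) = 0 (matches)
2. x = 7 + (2) = 9, y = 0 + (-1) = -1 (consistent with the log)
3. x = 9 + (-7) = 2, y = -1 + (-2) = -3 (verified)
4. x = 2 + (3) = 5, y = -3 + (-4) = -7 (consistent with the log)
5. x = 5 + (-7) = -2, y = -7 + (-5) = -12 (checks out)
6. x = -2 + (-7) = -9, y = -12 + (-5) = -17 (first mismatch against the log)
So the first discrepancy is step 6, where the right value is x = -9.

step 6, x = -9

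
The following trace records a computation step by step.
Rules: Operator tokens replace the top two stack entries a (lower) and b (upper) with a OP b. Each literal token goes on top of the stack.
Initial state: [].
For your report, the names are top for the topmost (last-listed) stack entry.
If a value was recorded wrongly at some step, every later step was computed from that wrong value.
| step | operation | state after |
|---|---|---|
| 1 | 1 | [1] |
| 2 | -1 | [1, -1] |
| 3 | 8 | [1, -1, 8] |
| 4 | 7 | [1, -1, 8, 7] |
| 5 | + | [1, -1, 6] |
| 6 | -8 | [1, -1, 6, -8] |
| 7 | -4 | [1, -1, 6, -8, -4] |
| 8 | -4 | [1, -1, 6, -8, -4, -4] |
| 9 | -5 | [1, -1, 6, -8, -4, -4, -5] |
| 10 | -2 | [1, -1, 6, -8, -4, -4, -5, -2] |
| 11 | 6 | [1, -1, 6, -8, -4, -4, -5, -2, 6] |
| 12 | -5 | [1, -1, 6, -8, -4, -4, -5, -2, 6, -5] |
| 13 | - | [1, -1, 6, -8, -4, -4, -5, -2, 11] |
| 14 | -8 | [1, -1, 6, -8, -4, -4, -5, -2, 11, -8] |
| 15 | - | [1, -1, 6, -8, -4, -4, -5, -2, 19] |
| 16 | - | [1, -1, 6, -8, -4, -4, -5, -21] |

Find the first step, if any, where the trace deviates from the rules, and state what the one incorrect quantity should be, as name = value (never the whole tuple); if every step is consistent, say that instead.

Step 1: push 1: top = 1 — confirmed correct.
Step 2: push -1: top = -1 — in agreement.
Step 3: push 8: top = 8 — same as recorded.
Step 4: push 7: top = 7 — exactly as logged.
Step 5: 8 + 7 = 15 — the recorded entry deviates here.
Step 5 is the first one off; corrected, top = 15.

step 5, top = 15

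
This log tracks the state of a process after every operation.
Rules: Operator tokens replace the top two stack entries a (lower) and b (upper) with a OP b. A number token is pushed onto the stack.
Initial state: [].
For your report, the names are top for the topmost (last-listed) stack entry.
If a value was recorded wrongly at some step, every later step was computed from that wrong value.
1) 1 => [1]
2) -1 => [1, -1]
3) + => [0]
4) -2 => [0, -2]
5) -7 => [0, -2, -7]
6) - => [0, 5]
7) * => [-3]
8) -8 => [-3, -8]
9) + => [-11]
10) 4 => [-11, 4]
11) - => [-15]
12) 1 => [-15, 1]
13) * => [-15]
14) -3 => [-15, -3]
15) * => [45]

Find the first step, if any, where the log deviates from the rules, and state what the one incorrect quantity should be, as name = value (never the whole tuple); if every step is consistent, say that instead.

1. push 1: top = 1 (agrees with the log)
2. push -1: top = -1 (consistent with the log)
3. 1 + -1 = 0 (matches)
4. push -2: top = -2 (in agreement)
5. push -7: top = -7 (checks out)
6. -2 - -7 = 5 (no discrepancy)
7. 0 * 5 = 0 (not what was recorded)
First deviation found at step 7; the corrected entry is top = 0.

step 7, top = 0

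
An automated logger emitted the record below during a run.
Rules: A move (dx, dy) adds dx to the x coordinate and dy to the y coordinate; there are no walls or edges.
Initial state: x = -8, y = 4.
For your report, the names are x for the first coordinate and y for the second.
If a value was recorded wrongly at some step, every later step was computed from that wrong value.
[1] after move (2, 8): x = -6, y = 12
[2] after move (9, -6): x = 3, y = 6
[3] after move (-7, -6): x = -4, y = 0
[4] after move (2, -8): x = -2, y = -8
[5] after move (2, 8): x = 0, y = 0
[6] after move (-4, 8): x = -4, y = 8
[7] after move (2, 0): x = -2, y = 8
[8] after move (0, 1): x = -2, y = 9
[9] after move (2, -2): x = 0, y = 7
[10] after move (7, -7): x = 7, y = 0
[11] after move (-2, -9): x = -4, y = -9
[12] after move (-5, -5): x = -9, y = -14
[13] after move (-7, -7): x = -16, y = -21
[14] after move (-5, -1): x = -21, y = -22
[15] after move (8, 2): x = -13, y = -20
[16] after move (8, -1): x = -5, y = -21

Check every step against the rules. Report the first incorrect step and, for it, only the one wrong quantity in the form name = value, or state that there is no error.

step 1: x = -8 + (2) = -6, y = 4 + (8) = 12 -> verified
step 2: x = -6 + (9) = 3, y = 12 + (-6) = 6 -> same as recorded
step 3: x = 3 + (-7) = -4, y = 6 + (-6) = 0 -> exactly as logged
step 4: x = -4 + (2) = -2, y = 0 + (-8) = -8 -> consistent with the record
step 5: x = -2 + (2) = 0, y = -8 + (8) = 0 -> consistent with the record
step 6: x = 0 + (-4) = -4, y = 0 + (8) = 8 -> matches
step 7: x = -4 + (2) = -2, y = 8 + (0) = 8 -> confirmed correct
step 8: x = -2 + (0) = -2, y = 8 + (1) = 9 -> same as recorded
step 9: x = -2 + (2) = 0, y = 9 + (-2) = 7 -> confirmed correct
step 10: x = 0 + (7) = 7, y = 7 + (-7) = 0 -> exactly as logged
step 11: x = 7 + (-2) = 5, y = 0 + (-9) = -9 -> the record disagrees here
The earliest wrong entry is at step 11: it should read x = 5.

step 11, x = 5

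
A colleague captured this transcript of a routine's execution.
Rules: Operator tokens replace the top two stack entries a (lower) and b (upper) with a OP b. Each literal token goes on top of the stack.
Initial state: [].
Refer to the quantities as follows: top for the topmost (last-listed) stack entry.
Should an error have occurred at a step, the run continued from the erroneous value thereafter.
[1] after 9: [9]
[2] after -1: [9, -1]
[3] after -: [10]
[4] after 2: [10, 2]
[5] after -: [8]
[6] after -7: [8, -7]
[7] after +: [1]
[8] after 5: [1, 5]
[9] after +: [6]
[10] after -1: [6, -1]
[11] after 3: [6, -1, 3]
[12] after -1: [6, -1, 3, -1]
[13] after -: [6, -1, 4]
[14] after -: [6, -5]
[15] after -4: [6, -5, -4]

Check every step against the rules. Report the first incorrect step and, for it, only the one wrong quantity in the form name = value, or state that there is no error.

1. push 9: top = 9 (confirmed correct)
2. push -1: top = -1 (confirmed correct)
3. 9 - -1 = 10 (matches)
4. push 2: top = 2 (no discrepancy)
5. 10 - 2 = 8 (confirmed correct)
6. push -7: top = -7 (in agreement)
7. 8 + -7 = 1 (no discrepancy)
8. push 5: top = 5 (confirmed correct)
9. 1 + 5 = 6 (matches)
10. push -1: top = -1 (consistent with the transcript)
11. push 3: top = 3 (exactly as logged)
12. push -1: top = -1 (matches)
13. 3 - -1 = 4 (agrees with the transcript)
14. -1 - 4 = -5 (agrees with the transcript)
15. push -4: top = -4 (matches)
All steps check out; nothing to correct.

no error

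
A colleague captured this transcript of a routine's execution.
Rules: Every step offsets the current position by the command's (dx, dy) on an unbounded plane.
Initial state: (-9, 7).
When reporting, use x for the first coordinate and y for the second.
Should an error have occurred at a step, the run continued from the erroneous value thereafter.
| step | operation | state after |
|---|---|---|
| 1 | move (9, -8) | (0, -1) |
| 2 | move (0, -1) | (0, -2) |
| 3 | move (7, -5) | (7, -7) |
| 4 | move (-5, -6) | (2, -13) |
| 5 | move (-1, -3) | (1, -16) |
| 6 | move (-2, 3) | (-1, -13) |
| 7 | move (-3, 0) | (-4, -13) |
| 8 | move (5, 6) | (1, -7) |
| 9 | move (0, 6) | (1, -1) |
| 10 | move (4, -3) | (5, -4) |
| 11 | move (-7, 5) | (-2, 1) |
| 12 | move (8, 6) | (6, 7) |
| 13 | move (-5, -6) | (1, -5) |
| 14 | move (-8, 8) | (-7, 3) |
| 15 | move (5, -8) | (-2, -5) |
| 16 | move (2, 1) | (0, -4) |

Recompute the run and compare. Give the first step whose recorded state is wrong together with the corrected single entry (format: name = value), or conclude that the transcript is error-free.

1. x = -9 + (9) = 0, y = 7 + (-8) = -1 (confirmed correct)
2. x = 0 + (0) = 0, y = -1 + (-1) = -2 (matches)
3. x = 0 + (7) = 7, y = -2 + (-5) = -7 (confirmed correct)
4. x = 7 + (-5) = 2, y = -7 + (-6) = -13 (verified)
5. x = 2 + (-1) = 1, y = -13 + (-3) = -16 (exactly as logged)
6. x = 1 + (-2) = -1, y = -16 + (3) = -13 (verified)
7. x = -1 + (-3) = -4, y = -13 + (0) = -13 (same as recorded)
8. x = -4 + (5) = 1, y = -13 + (6) = -7 (in agreement)
9. x = 1 + (0) = 1, y = -7 + (6) = -1 (exactly as logged)
10. x = 1 + (4) = 5, y = -1 + (-3) = -4 (checks out)
11. x = 5 + (-7) = -2, y = -4 + (5) = 1 (same as recorded)
12. x = -2 + (8) = 6, y = 1 + (6) = 7 (matches)
13. x = 6 + (-5) = 1, y = 7 + (-6) = 1 (first mismatch against the transcript)
So the first discrepancy is step 13, where the right value is y = 1.

step 13, y = 1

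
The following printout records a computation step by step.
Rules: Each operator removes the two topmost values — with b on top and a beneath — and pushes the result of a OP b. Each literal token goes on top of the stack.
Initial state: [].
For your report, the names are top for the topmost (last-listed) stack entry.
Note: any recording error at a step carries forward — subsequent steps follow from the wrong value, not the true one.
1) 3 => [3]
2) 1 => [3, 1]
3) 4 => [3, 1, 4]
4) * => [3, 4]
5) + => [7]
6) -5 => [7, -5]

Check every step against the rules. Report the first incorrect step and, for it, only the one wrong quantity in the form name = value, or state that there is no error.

Recomputing the run from the initial state:
step 1: [3]
step 2: [3, 1]
step 3: [3, 1, 4]
step 4: [3, 4]
step 5: [7]
step 6: [7, -5]
This matches the printout at every step.

no error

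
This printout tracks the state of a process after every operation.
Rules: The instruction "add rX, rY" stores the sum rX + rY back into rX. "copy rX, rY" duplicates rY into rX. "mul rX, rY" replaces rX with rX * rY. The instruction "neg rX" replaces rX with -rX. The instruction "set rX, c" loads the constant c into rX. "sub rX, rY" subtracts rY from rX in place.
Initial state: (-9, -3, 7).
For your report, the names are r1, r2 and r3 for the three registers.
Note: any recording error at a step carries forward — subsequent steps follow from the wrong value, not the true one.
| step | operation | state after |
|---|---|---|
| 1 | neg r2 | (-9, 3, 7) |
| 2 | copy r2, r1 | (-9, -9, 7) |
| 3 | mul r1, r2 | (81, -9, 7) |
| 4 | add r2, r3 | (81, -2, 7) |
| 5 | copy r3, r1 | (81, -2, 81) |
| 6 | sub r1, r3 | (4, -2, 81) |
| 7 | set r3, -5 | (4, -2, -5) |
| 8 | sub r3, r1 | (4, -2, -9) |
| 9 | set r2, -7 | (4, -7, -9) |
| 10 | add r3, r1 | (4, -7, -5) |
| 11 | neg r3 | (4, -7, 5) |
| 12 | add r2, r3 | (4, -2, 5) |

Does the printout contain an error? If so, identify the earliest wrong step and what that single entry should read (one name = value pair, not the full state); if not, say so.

step 6, r1 = 0

Step 1: r2 = -(-3) = 3 — confirmed correct.
Step 2: r2 = -9 — consistent with the printout.
Step 3: r1 = -9 * -9 = 81 — in agreement.
Step 4: r2 = -9 + 7 = -2 — in agreement.
Step 5: r3 = 81 — exactly as logged.
Step 6: r1 = 81 - 81 = 0 — not what was recorded.
So the first discrepancy is step 6, where the right value is r1 = 0.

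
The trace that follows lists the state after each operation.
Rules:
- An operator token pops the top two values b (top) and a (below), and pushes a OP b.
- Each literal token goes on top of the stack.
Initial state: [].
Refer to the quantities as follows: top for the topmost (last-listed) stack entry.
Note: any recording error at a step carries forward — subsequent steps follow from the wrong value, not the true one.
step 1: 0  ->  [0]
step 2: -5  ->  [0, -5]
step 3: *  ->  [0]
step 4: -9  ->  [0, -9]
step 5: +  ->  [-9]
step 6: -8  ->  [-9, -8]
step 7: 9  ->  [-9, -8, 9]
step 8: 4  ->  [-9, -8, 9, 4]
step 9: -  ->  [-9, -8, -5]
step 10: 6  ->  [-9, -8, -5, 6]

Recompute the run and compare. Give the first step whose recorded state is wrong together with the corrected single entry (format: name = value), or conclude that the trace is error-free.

Step 1: push 0: top = 0 — agrees with the trace.
Step 2: push -5: top = -5 — no discrepancy.
Step 3: 0 * -5 = 0 — agrees with the trace.
Step 4: push -9: top = -9 — confirmed correct.
Step 5: 0 + -9 = -9 — consistent with the trace.
Step 6: push -8: top = -8 — confirmed correct.
Step 7: push 9: top = 9 — agrees with the trace.
Step 8: push 4: top = 4 — in agreement.
Step 9: 9 - 4 = 5 — the recorded entry deviates here.
So the first discrepancy is step 9, where the right value is top = 5.

step 9, top = 5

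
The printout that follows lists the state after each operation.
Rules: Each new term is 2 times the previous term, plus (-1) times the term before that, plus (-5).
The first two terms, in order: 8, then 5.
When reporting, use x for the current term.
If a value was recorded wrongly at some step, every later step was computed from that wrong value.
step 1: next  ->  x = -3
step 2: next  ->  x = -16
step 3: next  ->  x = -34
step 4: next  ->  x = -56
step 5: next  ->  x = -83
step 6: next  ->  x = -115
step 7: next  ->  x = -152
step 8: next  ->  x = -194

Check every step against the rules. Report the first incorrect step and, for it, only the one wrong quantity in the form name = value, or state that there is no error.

step 4, x = -57

Recomputing the run from the initial state:
step 1: x = -3
step 2: x = -16
step 3: x = -34
step 4: x = -57
step 5: x = -85
step 6: x = -118
step 7: x = -156
step 8: x = -199
The first disagreement with the printout is at step 4, where the value should be x = -57.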